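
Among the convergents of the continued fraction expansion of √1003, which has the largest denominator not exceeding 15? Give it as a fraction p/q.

√1003 = [31; 1, 2, 31, 2, 1, 62, …] (period length 6).
Convergents:
  p_0/q_0 = 31/1
  p_1/q_1 = 32/1
  p_2/q_2 = 95/3
  p_3/q_3 = 2977/94
q_2 = 3 ≤ 15 < 94 = q_3, so the answer is 95/3.

95/3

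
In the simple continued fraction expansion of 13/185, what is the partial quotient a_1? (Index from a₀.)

13 = 0·185 + 13   →  a_0 = 0
185 = 14·13 + 3   →  a_1 = 14

14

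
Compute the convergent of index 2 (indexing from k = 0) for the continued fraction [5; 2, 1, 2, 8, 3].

Using pₖ = aₖpₖ₋₁ + pₖ₋₂, qₖ = aₖqₖ₋₁ + qₖ₋₂ (with p₋₁=1, p₋₂=0, q₋₁=0, q₋₂=1):
  k=0: a=5, p=5, q=1
  k=1: a=2, p=11, q=2
  k=2: a=1, p=16, q=3

16/3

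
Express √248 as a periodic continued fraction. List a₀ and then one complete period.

a₀ = ⌊√248⌋ = 15.

[15; 1, 2, 1, 30]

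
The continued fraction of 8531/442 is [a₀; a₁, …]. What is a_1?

3

8531 = 19·442 + 133   →  a_0 = 19
442 = 3·133 + 43   →  a_1 = 3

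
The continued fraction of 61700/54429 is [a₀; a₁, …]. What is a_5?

1

61700 = 1·54429 + 7271   →  a_0 = 1
54429 = 7·7271 + 3532   →  a_1 = 7
7271 = 2·3532 + 207   →  a_2 = 2
3532 = 17·207 + 13   →  a_3 = 17
207 = 15·13 + 12   →  a_4 = 15
13 = 1·12 + 1   →  a_5 = 1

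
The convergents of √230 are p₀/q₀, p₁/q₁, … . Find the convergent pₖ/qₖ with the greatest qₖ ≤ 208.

2745/181

√230 = [15; 6, 30, …] (period length 2).
Convergents:
  p_0/q_0 = 15/1
  p_1/q_1 = 91/6
  p_2/q_2 = 2745/181
  p_3/q_3 = 16561/1092
q_2 = 181 ≤ 208 < 1092 = q_3, so the answer is 2745/181.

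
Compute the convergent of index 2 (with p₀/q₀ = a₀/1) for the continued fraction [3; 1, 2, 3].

11/3

Using pₖ = aₖpₖ₋₁ + pₖ₋₂, qₖ = aₖqₖ₋₁ + qₖ₋₂ (with p₋₁=1, p₋₂=0, q₋₁=0, q₋₂=1):
  k=0: a=3, p=3, q=1
  k=1: a=1, p=4, q=1
  k=2: a=2, p=11, q=3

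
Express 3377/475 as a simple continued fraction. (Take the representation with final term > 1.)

[7; 9, 7, 2, 3]

3377 = 7·475 + 52
475 = 9·52 + 7
52 = 7·7 + 3
7 = 2·3 + 1
3 = 3·1 + 0  (stop)
So 3377/475 = [7; 9, 7, 2, 3].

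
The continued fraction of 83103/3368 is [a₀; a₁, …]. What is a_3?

14

83103 = 24·3368 + 2271   →  a_0 = 24
3368 = 1·2271 + 1097   →  a_1 = 1
2271 = 2·1097 + 77   →  a_2 = 2
1097 = 14·77 + 19   →  a_3 = 14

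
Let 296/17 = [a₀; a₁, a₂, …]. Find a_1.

296 = 17·17 + 7   →  a_0 = 17
17 = 2·7 + 3   →  a_1 = 2

2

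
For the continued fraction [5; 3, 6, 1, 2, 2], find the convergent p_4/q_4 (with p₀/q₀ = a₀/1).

335/63

Using pₖ = aₖpₖ₋₁ + pₖ₋₂, qₖ = aₖqₖ₋₁ + qₖ₋₂ (with p₋₁=1, p₋₂=0, q₋₁=0, q₋₂=1):
  k=0: a=5, p=5, q=1
  k=1: a=3, p=16, q=3
  k=2: a=6, p=101, q=19
  k=3: a=1, p=117, q=22
  k=4: a=2, p=335, q=63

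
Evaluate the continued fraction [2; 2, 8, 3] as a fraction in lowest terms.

131/53

Fold from the inside: start with 3/1.
  8 + 1/3 = 25/3
  2 + 3/25 = 53/25
  2 + 25/53 = 131/53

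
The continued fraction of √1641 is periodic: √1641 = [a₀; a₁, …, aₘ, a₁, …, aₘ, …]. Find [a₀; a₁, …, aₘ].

a₀ = ⌊√1641⌋ = 40.

[40; 1, 1, 26, 1, 1, 80]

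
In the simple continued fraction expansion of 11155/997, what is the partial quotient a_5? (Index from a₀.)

11155 = 11·997 + 188   →  a_0 = 11
997 = 5·188 + 57   →  a_1 = 5
188 = 3·57 + 17   →  a_2 = 3
57 = 3·17 + 6   →  a_3 = 3
17 = 2·6 + 5   →  a_4 = 2
6 = 1·5 + 1   →  a_5 = 1

1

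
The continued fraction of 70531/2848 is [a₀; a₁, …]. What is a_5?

70531 = 24·2848 + 2179   →  a_0 = 24
2848 = 1·2179 + 669   →  a_1 = 1
2179 = 3·669 + 172   →  a_2 = 3
669 = 3·172 + 153   →  a_3 = 3
172 = 1·153 + 19   →  a_4 = 1
153 = 8·19 + 1   →  a_5 = 8

8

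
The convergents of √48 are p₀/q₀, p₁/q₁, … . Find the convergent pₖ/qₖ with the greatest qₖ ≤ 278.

1351/195

√48 = [6; 1, 12, …] (period length 2).
Convergents:
  p_0/q_0 = 6/1
  p_1/q_1 = 7/1
  p_2/q_2 = 90/13
  p_3/q_3 = 97/14
  p_4/q_4 = 1254/181
  p_5/q_5 = 1351/195
  p_6/q_6 = 17466/2521
q_5 = 195 ≤ 278 < 2521 = q_6, so the answer is 1351/195.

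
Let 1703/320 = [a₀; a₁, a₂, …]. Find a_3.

1703 = 5·320 + 103   →  a_0 = 5
320 = 3·103 + 11   →  a_1 = 3
103 = 9·11 + 4   →  a_2 = 9
11 = 2·4 + 3   →  a_3 = 2

2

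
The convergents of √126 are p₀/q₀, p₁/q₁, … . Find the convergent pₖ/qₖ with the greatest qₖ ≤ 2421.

9979/889

√126 = [11; 4, 2, 4, 22, …] (period length 4).
Convergents:
  p_0/q_0 = 11/1
  p_1/q_1 = 45/4
  p_2/q_2 = 101/9
  p_3/q_3 = 449/40
  p_4/q_4 = 9979/889
  p_5/q_5 = 40365/3596
q_4 = 889 ≤ 2421 < 3596 = q_5, so the answer is 9979/889.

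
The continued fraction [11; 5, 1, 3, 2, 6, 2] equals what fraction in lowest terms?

8067/722

Fold from the inside: start with 2/1.
  6 + 1/2 = 13/2
  2 + 2/13 = 28/13
  3 + 13/28 = 97/28
  1 + 28/97 = 125/97
  5 + 97/125 = 722/125
  11 + 125/722 = 8067/722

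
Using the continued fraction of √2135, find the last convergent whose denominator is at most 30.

√2135 = [46; 4, 1, 5, 1, 4, 92, …] (period length 6).
Convergents:
  p_0/q_0 = 46/1
  p_1/q_1 = 185/4
  p_2/q_2 = 231/5
  p_3/q_3 = 1340/29
  p_4/q_4 = 1571/34
q_3 = 29 ≤ 30 < 34 = q_4, so the answer is 1340/29.

1340/29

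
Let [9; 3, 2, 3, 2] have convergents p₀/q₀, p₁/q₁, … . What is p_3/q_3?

Using pₖ = aₖpₖ₋₁ + pₖ₋₂, qₖ = aₖqₖ₋₁ + qₖ₋₂ (with p₋₁=1, p₋₂=0, q₋₁=0, q₋₂=1):
  k=0: a=9, p=9, q=1
  k=1: a=3, p=28, q=3
  k=2: a=2, p=65, q=7
  k=3: a=3, p=223, q=24

223/24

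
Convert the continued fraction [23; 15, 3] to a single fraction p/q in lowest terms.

1061/46

Using pₖ = aₖpₖ₋₁ + pₖ₋₂ and qₖ = aₖqₖ₋₁ + qₖ₋₂:
  k=0: a=23, p=23, q=1
  k=1: a=15, p=346, q=15
  k=2: a=3, p=1061, q=46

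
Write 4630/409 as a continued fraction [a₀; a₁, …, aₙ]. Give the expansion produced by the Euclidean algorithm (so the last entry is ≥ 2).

4630 = 11*409 + 131
409 = 3*131 + 16
131 = 8*16 + 3
16 = 5*3 + 1
3 = 3*1 + 0  (stop)
So 4630/409 = [11; 3, 8, 5, 3].

[11; 3, 8, 5, 3]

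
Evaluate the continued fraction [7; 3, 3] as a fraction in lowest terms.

Fold from the inside: start with 3/1.
  3 + 1/3 = 10/3
  7 + 3/10 = 73/10

73/10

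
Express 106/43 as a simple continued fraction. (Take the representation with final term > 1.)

[2; 2, 6, 1, 2]

106 = 2*43 + 20
43 = 2*20 + 3
20 = 6*3 + 2
3 = 1*2 + 1
2 = 2*1 + 0  (stop)
So 106/43 = [2; 2, 6, 1, 2].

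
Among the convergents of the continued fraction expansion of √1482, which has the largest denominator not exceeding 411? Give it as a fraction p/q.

11857/308

√1482 = [38; 2, 76, …] (period length 2).
Convergents:
  p_0/q_0 = 38/1
  p_1/q_1 = 77/2
  p_2/q_2 = 5890/153
  p_3/q_3 = 11857/308
  p_4/q_4 = 907022/23561
q_3 = 308 ≤ 411 < 23561 = q_4, so the answer is 11857/308.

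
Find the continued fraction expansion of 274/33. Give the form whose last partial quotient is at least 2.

274 = 8·33 + 10
33 = 3·10 + 3
10 = 3·3 + 1
3 = 3·1 + 0  (stop)
So 274/33 = [8; 3, 3, 3].

[8; 3, 3, 3]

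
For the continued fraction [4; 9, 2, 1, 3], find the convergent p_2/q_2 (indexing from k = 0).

78/19

Using pₖ = aₖpₖ₋₁ + pₖ₋₂, qₖ = aₖqₖ₋₁ + qₖ₋₂ (with p₋₁=1, p₋₂=0, q₋₁=0, q₋₂=1):
  k=0: a=4, p=4, q=1
  k=1: a=9, p=37, q=9
  k=2: a=2, p=78, q=19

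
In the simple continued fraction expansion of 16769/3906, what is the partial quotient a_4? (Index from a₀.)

16769 = 4·3906 + 1145   →  a_0 = 4
3906 = 3·1145 + 471   →  a_1 = 3
1145 = 2·471 + 203   →  a_2 = 2
471 = 2·203 + 65   →  a_3 = 2
203 = 3·65 + 8   →  a_4 = 3

3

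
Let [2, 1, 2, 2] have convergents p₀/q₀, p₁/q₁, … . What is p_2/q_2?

Using pₖ = aₖpₖ₋₁ + pₖ₋₂, qₖ = aₖqₖ₋₁ + qₖ₋₂ (with p₋₁=1, p₋₂=0, q₋₁=0, q₋₂=1):
  k=0: a=2, p=2, q=1
  k=1: a=1, p=3, q=1
  k=2: a=2, p=8, q=3

8/3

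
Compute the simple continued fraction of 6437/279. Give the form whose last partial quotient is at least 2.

6437 = 23*279 + 20
279 = 13*20 + 19
20 = 1*19 + 1
19 = 19*1 + 0  (stop)
So 6437/279 = [23; 13, 1, 19].

[23; 13, 1, 19]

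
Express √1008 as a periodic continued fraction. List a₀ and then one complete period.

[31; 1, 2, 1, 62]

a₀ = ⌊√1008⌋ = 31.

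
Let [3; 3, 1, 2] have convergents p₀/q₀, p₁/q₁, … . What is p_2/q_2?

Using pₖ = aₖpₖ₋₁ + pₖ₋₂, qₖ = aₖqₖ₋₁ + qₖ₋₂ (with p₋₁=1, p₋₂=0, q₋₁=0, q₋₂=1):
  k=0: a=3, p=3, q=1
  k=1: a=3, p=10, q=3
  k=2: a=1, p=13, q=4

13/4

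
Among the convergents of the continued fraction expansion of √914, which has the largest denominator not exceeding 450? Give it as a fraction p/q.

√914 = [30; 4, 3, 3, 4, 60, …] (period length 5).
Convergents:
  p_0/q_0 = 30/1
  p_1/q_1 = 121/4
  p_2/q_2 = 393/13
  p_3/q_3 = 1300/43
  p_4/q_4 = 5593/185
  p_5/q_5 = 336880/11143
q_4 = 185 ≤ 450 < 11143 = q_5, so the answer is 5593/185.

5593/185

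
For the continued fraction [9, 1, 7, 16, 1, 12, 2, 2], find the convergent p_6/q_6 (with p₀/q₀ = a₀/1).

36373/3683

Using pₖ = aₖpₖ₋₁ + pₖ₋₂, qₖ = aₖqₖ₋₁ + qₖ₋₂ (with p₋₁=1, p₋₂=0, q₋₁=0, q₋₂=1):
  k=0: a=9, p=9, q=1
  k=1: a=1, p=10, q=1
  k=2: a=7, p=79, q=8
  k=3: a=16, p=1274, q=129
  k=4: a=1, p=1353, q=137
  k=5: a=12, p=17510, q=1773
  k=6: a=2, p=36373, q=3683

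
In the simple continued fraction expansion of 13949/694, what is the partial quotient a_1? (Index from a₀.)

10

13949 = 20·694 + 69   →  a_0 = 20
694 = 10·69 + 4   →  a_1 = 10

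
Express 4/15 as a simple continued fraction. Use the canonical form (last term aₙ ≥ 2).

[0; 3, 1, 3]

4 = 0×15 + 4
15 = 3×4 + 3
4 = 1×3 + 1
3 = 3×1 + 0  (stop)
So 4/15 = [0; 3, 1, 3].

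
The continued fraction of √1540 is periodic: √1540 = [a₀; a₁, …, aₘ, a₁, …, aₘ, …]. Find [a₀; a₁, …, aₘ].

[39; 4, 8, 2, 8, 4, 78]

a₀ = ⌊√1540⌋ = 39.
With m₀=0, d₀=1 and mₖ₊₁ = dₖaₖ − mₖ, dₖ₊₁ = (n − mₖ₊₁²)/dₖ, aₖ₊₁ = ⌊(a₀+mₖ₊₁)/dₖ₊₁⌋:
  k=1: m=39, d=19, a=4
  k=2: m=37, d=9, a=8
  k=3: m=35, d=35, a=2
  k=4: m=35, d=9, a=8
  k=5: m=37, d=19, a=4
  k=6: m=39, d=1, a=78
d=1 and a=2a₀=78 at k=6, so the next step gives (m, d) = (39, 19) again — its k=1 value — and the period has length 6.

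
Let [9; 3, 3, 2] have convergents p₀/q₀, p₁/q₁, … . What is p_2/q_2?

93/10

Using pₖ = aₖpₖ₋₁ + pₖ₋₂, qₖ = aₖqₖ₋₁ + qₖ₋₂ (with p₋₁=1, p₋₂=0, q₋₁=0, q₋₂=1):
  k=0: a=9, p=9, q=1
  k=1: a=3, p=28, q=3
  k=2: a=3, p=93, q=10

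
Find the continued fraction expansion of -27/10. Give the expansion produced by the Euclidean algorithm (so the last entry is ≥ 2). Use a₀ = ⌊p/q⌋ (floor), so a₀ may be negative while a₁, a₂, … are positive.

[-3; 3, 3]

-27 = -3*10 + 3
10 = 3*3 + 1
3 = 3*1 + 0  (stop)
So -27/10 = [-3; 3, 3].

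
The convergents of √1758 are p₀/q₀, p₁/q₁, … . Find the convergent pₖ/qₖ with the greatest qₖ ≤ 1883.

√1758 = [41; 1, 12, 1, 82, …] (period length 4).
Convergents:
  p_0/q_0 = 41/1
  p_1/q_1 = 42/1
  p_2/q_2 = 545/13
  p_3/q_3 = 587/14
  p_4/q_4 = 48679/1161
  p_5/q_5 = 49266/1175
  p_6/q_6 = 639871/15261
q_5 = 1175 ≤ 1883 < 15261 = q_6, so the answer is 49266/1175.

49266/1175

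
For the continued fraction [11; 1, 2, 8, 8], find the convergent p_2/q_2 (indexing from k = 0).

35/3

Using pₖ = aₖpₖ₋₁ + pₖ₋₂, qₖ = aₖqₖ₋₁ + qₖ₋₂ (with p₋₁=1, p₋₂=0, q₋₁=0, q₋₂=1):
  k=0: a=11, p=11, q=1
  k=1: a=1, p=12, q=1
  k=2: a=2, p=35, q=3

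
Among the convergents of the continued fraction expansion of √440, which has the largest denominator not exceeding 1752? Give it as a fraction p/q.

36100/1721

√440 = [20; 1, 40, …] (period length 2).
Convergents:
  p_0/q_0 = 20/1
  p_1/q_1 = 21/1
  p_2/q_2 = 860/41
  p_3/q_3 = 881/42
  p_4/q_4 = 36100/1721
  p_5/q_5 = 36981/1763
q_4 = 1721 ≤ 1752 < 1763 = q_5, so the answer is 36100/1721.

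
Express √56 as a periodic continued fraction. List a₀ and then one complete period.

[7; 2, 14]

a₀ = ⌊√56⌋ = 7.
With m₀=0, d₀=1 and mₖ₊₁ = dₖaₖ − mₖ, dₖ₊₁ = (n − mₖ₊₁²)/dₖ, aₖ₊₁ = ⌊(a₀+mₖ₊₁)/dₖ₊₁⌋:
  k=1: m=7, d=7, a=2
  k=2: m=7, d=1, a=14
d=1 and a=2a₀=14 at k=2, so the next step gives (m, d) = (7, 7) again — its k=1 value — and the period has length 2.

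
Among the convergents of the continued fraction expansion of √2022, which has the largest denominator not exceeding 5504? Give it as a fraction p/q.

121365/2699

√2022 = [44; 1, 28, 1, 88, …] (period length 4).
Convergents:
  p_0/q_0 = 44/1
  p_1/q_1 = 45/1
  p_2/q_2 = 1304/29
  p_3/q_3 = 1349/30
  p_4/q_4 = 120016/2669
  p_5/q_5 = 121365/2699
  p_6/q_6 = 3518236/78241
q_5 = 2699 ≤ 5504 < 78241 = q_6, so the answer is 121365/2699.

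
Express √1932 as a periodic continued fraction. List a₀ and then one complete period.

a₀ = ⌊√1932⌋ = 43.

[43; 1, 20, 1, 86]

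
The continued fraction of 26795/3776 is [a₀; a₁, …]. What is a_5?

26795 = 7·3776 + 363   →  a_0 = 7
3776 = 10·363 + 146   →  a_1 = 10
363 = 2·146 + 71   →  a_2 = 2
146 = 2·71 + 4   →  a_3 = 2
71 = 17·4 + 3   →  a_4 = 17
4 = 1·3 + 1   →  a_5 = 1

1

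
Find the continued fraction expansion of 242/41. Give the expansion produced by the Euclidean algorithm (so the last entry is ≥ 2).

[5; 1, 9, 4]

242 = 5*41 + 37
41 = 1*37 + 4
37 = 9*4 + 1
4 = 4*1 + 0  (stop)
So 242/41 = [5; 1, 9, 4].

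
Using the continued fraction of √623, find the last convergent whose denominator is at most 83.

√623 = [24; 1, 23, 1, 48, …] (period length 4).
Convergents:
  p_0/q_0 = 24/1
  p_1/q_1 = 25/1
  p_2/q_2 = 599/24
  p_3/q_3 = 624/25
  p_4/q_4 = 30551/1224
q_3 = 25 ≤ 83 < 1224 = q_4, so the answer is 624/25.

624/25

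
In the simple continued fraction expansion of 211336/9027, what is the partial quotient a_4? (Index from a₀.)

211336 = 23·9027 + 3715   →  a_0 = 23
9027 = 2·3715 + 1597   →  a_1 = 2
3715 = 2·1597 + 521   →  a_2 = 2
1597 = 3·521 + 34   →  a_3 = 3
521 = 15·34 + 11   →  a_4 = 15

15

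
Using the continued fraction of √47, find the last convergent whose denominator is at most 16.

48/7

√47 = [6; 1, 5, 1, 12, …] (period length 4).
Convergents:
  p_0/q_0 = 6/1
  p_1/q_1 = 7/1
  p_2/q_2 = 41/6
  p_3/q_3 = 48/7
  p_4/q_4 = 617/90
q_3 = 7 ≤ 16 < 90 = q_4, so the answer is 48/7.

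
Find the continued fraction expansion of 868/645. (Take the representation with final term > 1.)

868 = 1·645 + 223
645 = 2·223 + 199
223 = 1·199 + 24
199 = 8·24 + 7
24 = 3·7 + 3
7 = 2·3 + 1
3 = 3·1 + 0  (stop)
So 868/645 = [1; 2, 1, 8, 3, 2, 3].

[1; 2, 1, 8, 3, 2, 3]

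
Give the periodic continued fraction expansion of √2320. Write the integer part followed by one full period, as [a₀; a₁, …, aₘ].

a₀ = ⌊√2320⌋ = 48.

[48; 6, 96]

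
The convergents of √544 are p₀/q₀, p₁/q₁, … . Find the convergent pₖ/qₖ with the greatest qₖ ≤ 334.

√544 = [23; 3, 11, 3, 46, …] (period length 4).
Convergents:
  p_0/q_0 = 23/1
  p_1/q_1 = 70/3
  p_2/q_2 = 793/34
  p_3/q_3 = 2449/105
  p_4/q_4 = 113447/4864
q_3 = 105 ≤ 334 < 4864 = q_4, so the answer is 2449/105.

2449/105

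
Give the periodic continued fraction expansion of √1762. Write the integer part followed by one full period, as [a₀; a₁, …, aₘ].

[41; 1, 40, 1, 82]

a₀ = ⌊√1762⌋ = 41.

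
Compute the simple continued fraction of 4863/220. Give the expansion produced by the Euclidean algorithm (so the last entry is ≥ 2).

[22; 9, 1, 1, 3, 3]

4863 = 22×220 + 23
220 = 9×23 + 13
23 = 1×13 + 10
13 = 1×10 + 3
10 = 3×3 + 1
3 = 3×1 + 0  (stop)
So 4863/220 = [22; 9, 1, 1, 3, 3].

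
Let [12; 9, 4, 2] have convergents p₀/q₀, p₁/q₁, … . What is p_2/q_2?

Using pₖ = aₖpₖ₋₁ + pₖ₋₂, qₖ = aₖqₖ₋₁ + qₖ₋₂ (with p₋₁=1, p₋₂=0, q₋₁=0, q₋₂=1):
  k=0: a=12, p=12, q=1
  k=1: a=9, p=109, q=9
  k=2: a=4, p=448, q=37

448/37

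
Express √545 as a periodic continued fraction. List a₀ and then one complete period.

a₀ = ⌊√545⌋ = 23.
With m₀=0, d₀=1 and mₖ₊₁ = dₖaₖ − mₖ, dₖ₊₁ = (n − mₖ₊₁²)/dₖ, aₖ₊₁ = ⌊(a₀+mₖ₊₁)/dₖ₊₁⌋:
  k=1: m=23, d=16, a=2
  k=2: m=9, d=29, a=1
  k=3: m=20, d=5, a=8
  k=4: m=20, d=29, a=1
  k=5: m=9, d=16, a=2
  k=6: m=23, d=1, a=46
d=1 and a=2a₀=46 at k=6, so the next step gives (m, d) = (23, 16) again — its k=1 value — and the period has length 6.

[23; 2, 1, 8, 1, 2, 46]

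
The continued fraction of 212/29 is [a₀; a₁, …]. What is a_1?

212 = 7·29 + 9   →  a_0 = 7
29 = 3·9 + 2   →  a_1 = 3

3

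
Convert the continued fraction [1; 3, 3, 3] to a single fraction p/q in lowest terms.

Fold from the inside: start with 3/1.
  3 + 1/3 = 10/3
  3 + 3/10 = 33/10
  1 + 10/33 = 43/33

43/33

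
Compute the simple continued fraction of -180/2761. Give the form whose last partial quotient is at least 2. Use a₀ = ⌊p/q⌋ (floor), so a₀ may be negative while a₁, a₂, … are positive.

-180 = -1×2761 + 2581
2761 = 1×2581 + 180
2581 = 14×180 + 61
180 = 2×61 + 58
61 = 1×58 + 3
58 = 19×3 + 1
3 = 3×1 + 0  (stop)
So -180/2761 = [-1; 1, 14, 2, 1, 19, 3].

[-1; 1, 14, 2, 1, 19, 3]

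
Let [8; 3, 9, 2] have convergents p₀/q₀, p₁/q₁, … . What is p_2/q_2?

233/28

Using pₖ = aₖpₖ₋₁ + pₖ₋₂, qₖ = aₖqₖ₋₁ + qₖ₋₂ (with p₋₁=1, p₋₂=0, q₋₁=0, q₋₂=1):
  k=0: a=8, p=8, q=1
  k=1: a=3, p=25, q=3
  k=2: a=9, p=233, q=28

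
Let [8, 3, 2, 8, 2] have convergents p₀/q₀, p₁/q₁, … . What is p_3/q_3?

489/59

Using pₖ = aₖpₖ₋₁ + pₖ₋₂, qₖ = aₖqₖ₋₁ + qₖ₋₂ (with p₋₁=1, p₋₂=0, q₋₁=0, q₋₂=1):
  k=0: a=8, p=8, q=1
  k=1: a=3, p=25, q=3
  k=2: a=2, p=58, q=7
  k=3: a=8, p=489, q=59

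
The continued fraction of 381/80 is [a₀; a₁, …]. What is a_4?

381 = 4·80 + 61   →  a_0 = 4
80 = 1·61 + 19   →  a_1 = 1
61 = 3·19 + 4   →  a_2 = 3
19 = 4·4 + 3   →  a_3 = 4
4 = 1·3 + 1   →  a_4 = 1

1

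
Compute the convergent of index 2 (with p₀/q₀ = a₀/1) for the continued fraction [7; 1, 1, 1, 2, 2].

Using pₖ = aₖpₖ₋₁ + pₖ₋₂, qₖ = aₖqₖ₋₁ + qₖ₋₂ (with p₋₁=1, p₋₂=0, q₋₁=0, q₋₂=1):
  k=0: a=7, p=7, q=1
  k=1: a=1, p=8, q=1
  k=2: a=1, p=15, q=2

15/2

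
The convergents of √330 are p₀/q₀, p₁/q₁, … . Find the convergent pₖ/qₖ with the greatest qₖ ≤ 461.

√330 = [18; 6, 36, …] (period length 2).
Convergents:
  p_0/q_0 = 18/1
  p_1/q_1 = 109/6
  p_2/q_2 = 3942/217
  p_3/q_3 = 23761/1308
q_2 = 217 ≤ 461 < 1308 = q_3, so the answer is 3942/217.

3942/217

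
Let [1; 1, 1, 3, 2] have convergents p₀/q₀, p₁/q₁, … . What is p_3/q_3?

Using pₖ = aₖpₖ₋₁ + pₖ₋₂, qₖ = aₖqₖ₋₁ + qₖ₋₂ (with p₋₁=1, p₋₂=0, q₋₁=0, q₋₂=1):
  k=0: a=1, p=1, q=1
  k=1: a=1, p=2, q=1
  k=2: a=1, p=3, q=2
  k=3: a=3, p=11, q=7

11/7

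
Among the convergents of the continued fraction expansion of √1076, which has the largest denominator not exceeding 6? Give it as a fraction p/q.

√1076 = [32; 1, 4, 16, 4, 1, 64, …] (period length 6).
Convergents:
  p_0/q_0 = 32/1
  p_1/q_1 = 33/1
  p_2/q_2 = 164/5
  p_3/q_3 = 2657/81
q_2 = 5 ≤ 6 < 81 = q_3, so the answer is 164/5.

164/5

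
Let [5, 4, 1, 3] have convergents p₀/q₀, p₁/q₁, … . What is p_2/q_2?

Using pₖ = aₖpₖ₋₁ + pₖ₋₂, qₖ = aₖqₖ₋₁ + qₖ₋₂ (with p₋₁=1, p₋₂=0, q₋₁=0, q₋₂=1):
  k=0: a=5, p=5, q=1
  k=1: a=4, p=21, q=4
  k=2: a=1, p=26, q=5

26/5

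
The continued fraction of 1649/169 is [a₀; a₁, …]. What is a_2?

1649 = 9·169 + 128   →  a_0 = 9
169 = 1·128 + 41   →  a_1 = 1
128 = 3·41 + 5   →  a_2 = 3

3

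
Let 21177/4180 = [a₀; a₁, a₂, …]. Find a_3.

21177 = 5·4180 + 277   →  a_0 = 5
4180 = 15·277 + 25   →  a_1 = 15
277 = 11·25 + 2   →  a_2 = 11
25 = 12·2 + 1   →  a_3 = 12

12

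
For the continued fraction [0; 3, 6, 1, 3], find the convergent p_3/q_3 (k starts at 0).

Using pₖ = aₖpₖ₋₁ + pₖ₋₂, qₖ = aₖqₖ₋₁ + qₖ₋₂ (with p₋₁=1, p₋₂=0, q₋₁=0, q₋₂=1):
  k=0: a=0, p=0, q=1
  k=1: a=3, p=1, q=3
  k=2: a=6, p=6, q=19
  k=3: a=1, p=7, q=22

7/22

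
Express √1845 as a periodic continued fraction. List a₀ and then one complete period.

a₀ = ⌊√1845⌋ = 42.
With m₀=0, d₀=1 and mₖ₊₁ = dₖaₖ − mₖ, dₖ₊₁ = (n − mₖ₊₁²)/dₖ, aₖ₊₁ = ⌊(a₀+mₖ₊₁)/dₖ₊₁⌋:
  k=1: m=42, d=81, a=1
  k=2: m=39, d=4, a=20
  k=3: m=41, d=41, a=2
  k=4: m=41, d=4, a=20
  k=5: m=39, d=81, a=1
  k=6: m=42, d=1, a=84
d=1 and a=2a₀=84 at k=6, so the next step gives (m, d) = (42, 81) again — its k=1 value — and the period has length 6.

[42; 1, 20, 2, 20, 1, 84]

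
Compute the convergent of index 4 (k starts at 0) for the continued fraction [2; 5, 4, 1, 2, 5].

160/73

Using pₖ = aₖpₖ₋₁ + pₖ₋₂, qₖ = aₖqₖ₋₁ + qₖ₋₂ (with p₋₁=1, p₋₂=0, q₋₁=0, q₋₂=1):
  k=0: a=2, p=2, q=1
  k=1: a=5, p=11, q=5
  k=2: a=4, p=46, q=21
  k=3: a=1, p=57, q=26
  k=4: a=2, p=160, q=73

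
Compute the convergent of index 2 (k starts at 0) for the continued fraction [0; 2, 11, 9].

11/23

Using pₖ = aₖpₖ₋₁ + pₖ₋₂, qₖ = aₖqₖ₋₁ + qₖ₋₂ (with p₋₁=1, p₋₂=0, q₋₁=0, q₋₂=1):
  k=0: a=0, p=0, q=1
  k=1: a=2, p=1, q=2
  k=2: a=11, p=11, q=23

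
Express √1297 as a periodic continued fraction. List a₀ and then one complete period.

a₀ = ⌊√1297⌋ = 36.
With m₀=0, d₀=1 and mₖ₊₁ = dₖaₖ − mₖ, dₖ₊₁ = (n − mₖ₊₁²)/dₖ, aₖ₊₁ = ⌊(a₀+mₖ₊₁)/dₖ₊₁⌋:
  k=1: m=36, d=1, a=72
d=1 and a=2a₀=72 at k=1, so the next step gives (m, d) = (36, 1) again — its k=1 value — and the period has length 1.

[36; 72]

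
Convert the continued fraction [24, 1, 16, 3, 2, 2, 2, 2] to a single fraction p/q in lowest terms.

Using pₖ = aₖpₖ₋₁ + pₖ₋₂ and qₖ = aₖqₖ₋₁ + qₖ₋₂:
  k=0: a=24, p=24, q=1
  k=1: a=1, p=25, q=1
  k=2: a=16, p=424, q=17
  k=3: a=3, p=1297, q=52
  k=4: a=2, p=3018, q=121
  k=5: a=2, p=7333, q=294
  k=6: a=2, p=17684, q=709
  k=7: a=2, p=42701, q=1712

42701/1712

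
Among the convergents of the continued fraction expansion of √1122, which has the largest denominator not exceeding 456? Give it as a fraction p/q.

8977/268

√1122 = [33; 2, 66, …] (period length 2).
Convergents:
  p_0/q_0 = 33/1
  p_1/q_1 = 67/2
  p_2/q_2 = 4455/133
  p_3/q_3 = 8977/268
  p_4/q_4 = 596937/17821
q_3 = 268 ≤ 456 < 17821 = q_4, so the answer is 8977/268.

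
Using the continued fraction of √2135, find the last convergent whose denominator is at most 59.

1571/34

√2135 = [46; 4, 1, 5, 1, 4, 92, …] (period length 6).
Convergents:
  p_0/q_0 = 46/1
  p_1/q_1 = 185/4
  p_2/q_2 = 231/5
  p_3/q_3 = 1340/29
  p_4/q_4 = 1571/34
  p_5/q_5 = 7624/165
q_4 = 34 ≤ 59 < 165 = q_5, so the answer is 1571/34.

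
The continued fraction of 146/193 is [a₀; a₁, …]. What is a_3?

9

146 = 0·193 + 146   →  a_0 = 0
193 = 1·146 + 47   →  a_1 = 1
146 = 3·47 + 5   →  a_2 = 3
47 = 9·5 + 2   →  a_3 = 9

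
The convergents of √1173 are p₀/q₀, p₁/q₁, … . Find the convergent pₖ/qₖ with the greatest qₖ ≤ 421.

√1173 = [34; 4, 68, …] (period length 2).
Convergents:
  p_0/q_0 = 34/1
  p_1/q_1 = 137/4
  p_2/q_2 = 9350/273
  p_3/q_3 = 37537/1096
q_2 = 273 ≤ 421 < 1096 = q_3, so the answer is 9350/273.

9350/273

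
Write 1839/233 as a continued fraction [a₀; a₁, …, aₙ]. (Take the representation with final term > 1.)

[7; 1, 8, 3, 8]

1839 = 7×233 + 208
233 = 1×208 + 25
208 = 8×25 + 8
25 = 3×8 + 1
8 = 8×1 + 0  (stop)
So 1839/233 = [7; 1, 8, 3, 8].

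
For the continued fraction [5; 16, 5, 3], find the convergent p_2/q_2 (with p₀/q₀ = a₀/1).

Using pₖ = aₖpₖ₋₁ + pₖ₋₂, qₖ = aₖqₖ₋₁ + qₖ₋₂ (with p₋₁=1, p₋₂=0, q₋₁=0, q₋₂=1):
  k=0: a=5, p=5, q=1
  k=1: a=16, p=81, q=16
  k=2: a=5, p=410, q=81

410/81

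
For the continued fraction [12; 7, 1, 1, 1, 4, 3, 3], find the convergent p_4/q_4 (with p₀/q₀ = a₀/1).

Using pₖ = aₖpₖ₋₁ + pₖ₋₂, qₖ = aₖqₖ₋₁ + qₖ₋₂ (with p₋₁=1, p₋₂=0, q₋₁=0, q₋₂=1):
  k=0: a=12, p=12, q=1
  k=1: a=7, p=85, q=7
  k=2: a=1, p=97, q=8
  k=3: a=1, p=182, q=15
  k=4: a=1, p=279, q=23

279/23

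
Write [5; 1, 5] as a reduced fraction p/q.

35/6

Using pₖ = aₖpₖ₋₁ + pₖ₋₂ and qₖ = aₖqₖ₋₁ + qₖ₋₂:
  k=0: a=5, p=5, q=1
  k=1: a=1, p=6, q=1
  k=2: a=5, p=35, q=6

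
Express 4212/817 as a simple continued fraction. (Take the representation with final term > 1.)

[5; 6, 2, 3, 4, 4]

4212 = 5×817 + 127
817 = 6×127 + 55
127 = 2×55 + 17
55 = 3×17 + 4
17 = 4×4 + 1
4 = 4×1 + 0  (stop)
So 4212/817 = [5; 6, 2, 3, 4, 4].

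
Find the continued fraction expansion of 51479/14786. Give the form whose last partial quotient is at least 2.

[3; 2, 13, 11, 9, 1, 4]

51479 = 3*14786 + 7121
14786 = 2*7121 + 544
7121 = 13*544 + 49
544 = 11*49 + 5
49 = 9*5 + 4
5 = 1*4 + 1
4 = 4*1 + 0  (stop)
So 51479/14786 = [3; 2, 13, 11, 9, 1, 4].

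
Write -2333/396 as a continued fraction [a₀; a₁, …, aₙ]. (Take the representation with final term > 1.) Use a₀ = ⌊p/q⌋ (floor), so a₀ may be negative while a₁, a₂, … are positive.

-2333 = -6·396 + 43
396 = 9·43 + 9
43 = 4·9 + 7
9 = 1·7 + 2
7 = 3·2 + 1
2 = 2·1 + 0  (stop)
So -2333/396 = [-6; 9, 4, 1, 3, 2].

[-6; 9, 4, 1, 3, 2]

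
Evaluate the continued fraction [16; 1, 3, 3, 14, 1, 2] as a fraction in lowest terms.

9793/584

Using pₖ = aₖpₖ₋₁ + pₖ₋₂ and qₖ = aₖqₖ₋₁ + qₖ₋₂:
  k=0: a=16, p=16, q=1
  k=1: a=1, p=17, q=1
  k=2: a=3, p=67, q=4
  k=3: a=3, p=218, q=13
  k=4: a=14, p=3119, q=186
  k=5: a=1, p=3337, q=199
  k=6: a=2, p=9793, q=584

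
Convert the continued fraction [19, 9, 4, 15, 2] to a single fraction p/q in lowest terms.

Fold from the inside: start with 2/1.
  15 + 1/2 = 31/2
  4 + 2/31 = 126/31
  9 + 31/126 = 1165/126
  19 + 126/1165 = 22261/1165

22261/1165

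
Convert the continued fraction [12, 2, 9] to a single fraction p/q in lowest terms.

Fold from the inside: start with 9/1.
  2 + 1/9 = 19/9
  12 + 9/19 = 237/19

237/19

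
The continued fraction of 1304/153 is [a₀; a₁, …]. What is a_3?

10

1304 = 8·153 + 80   →  a_0 = 8
153 = 1·80 + 73   →  a_1 = 1
80 = 1·73 + 7   →  a_2 = 1
73 = 10·7 + 3   →  a_3 = 10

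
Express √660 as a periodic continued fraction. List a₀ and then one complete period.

a₀ = ⌊√660⌋ = 25.

[25; 1, 2, 4, 2, 1, 50]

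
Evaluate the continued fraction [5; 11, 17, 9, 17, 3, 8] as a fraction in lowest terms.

3777602/742099

Using pₖ = aₖpₖ₋₁ + pₖ₋₂ and qₖ = aₖqₖ₋₁ + qₖ₋₂:
  k=0: a=5, p=5, q=1
  k=1: a=11, p=56, q=11
  k=2: a=17, p=957, q=188
  k=3: a=9, p=8669, q=1703
  k=4: a=17, p=148330, q=29139
  k=5: a=3, p=453659, q=89120
  k=6: a=8, p=3777602, q=742099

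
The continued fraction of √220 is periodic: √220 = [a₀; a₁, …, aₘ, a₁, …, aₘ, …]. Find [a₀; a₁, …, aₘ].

a₀ = ⌊√220⌋ = 14.

[14; 1, 4, 1, 28]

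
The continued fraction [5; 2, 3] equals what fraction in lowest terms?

Using pₖ = aₖpₖ₋₁ + pₖ₋₂ and qₖ = aₖqₖ₋₁ + qₖ₋₂:
  k=0: a=5, p=5, q=1
  k=1: a=2, p=11, q=2
  k=2: a=3, p=38, q=7

38/7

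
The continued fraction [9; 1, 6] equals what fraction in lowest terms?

69/7

Fold from the inside: start with 6/1.
  1 + 1/6 = 7/6
  9 + 6/7 = 69/7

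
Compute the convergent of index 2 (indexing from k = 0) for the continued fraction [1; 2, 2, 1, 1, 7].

Using pₖ = aₖpₖ₋₁ + pₖ₋₂, qₖ = aₖqₖ₋₁ + qₖ₋₂ (with p₋₁=1, p₋₂=0, q₋₁=0, q₋₂=1):
  k=0: a=1, p=1, q=1
  k=1: a=2, p=3, q=2
  k=2: a=2, p=7, q=5

7/5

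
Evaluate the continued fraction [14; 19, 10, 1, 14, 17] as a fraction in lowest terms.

Fold from the inside: start with 17/1.
  14 + 1/17 = 239/17
  1 + 17/239 = 256/239
  10 + 239/256 = 2799/256
  19 + 256/2799 = 53437/2799
  14 + 2799/53437 = 750917/53437

750917/53437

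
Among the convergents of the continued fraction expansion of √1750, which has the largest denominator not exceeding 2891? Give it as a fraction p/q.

104959/2509

√1750 = [41; 1, 4, 1, 82, …] (period length 4).
Convergents:
  p_0/q_0 = 41/1
  p_1/q_1 = 42/1
  p_2/q_2 = 209/5
  p_3/q_3 = 251/6
  p_4/q_4 = 20791/497
  p_5/q_5 = 21042/503
  p_6/q_6 = 104959/2509
  p_7/q_7 = 126001/3012
q_6 = 2509 ≤ 2891 < 3012 = q_7, so the answer is 104959/2509.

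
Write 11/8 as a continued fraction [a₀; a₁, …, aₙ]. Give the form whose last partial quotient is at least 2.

11 = 1·8 + 3
8 = 2·3 + 2
3 = 1·2 + 1
2 = 2·1 + 0  (stop)
So 11/8 = [1; 2, 1, 2].

[1; 2, 1, 2]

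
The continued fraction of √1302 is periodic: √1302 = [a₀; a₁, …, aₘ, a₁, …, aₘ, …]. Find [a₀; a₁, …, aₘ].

a₀ = ⌊√1302⌋ = 36.
With m₀=0, d₀=1 and mₖ₊₁ = dₖaₖ − mₖ, dₖ₊₁ = (n − mₖ₊₁²)/dₖ, aₖ₊₁ = ⌊(a₀+mₖ₊₁)/dₖ₊₁⌋:
  k=1: m=36, d=6, a=12
  k=2: m=36, d=1, a=72
d=1 and a=2a₀=72 at k=2, so the next step gives (m, d) = (36, 6) again — its k=1 value — and the period has length 2.

[36; 12, 72]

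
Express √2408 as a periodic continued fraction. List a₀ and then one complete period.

[49; 14, 98]

a₀ = ⌊√2408⌋ = 49.
With m₀=0, d₀=1 and mₖ₊₁ = dₖaₖ − mₖ, dₖ₊₁ = (n − mₖ₊₁²)/dₖ, aₖ₊₁ = ⌊(a₀+mₖ₊₁)/dₖ₊₁⌋:
  k=1: m=49, d=7, a=14
  k=2: m=49, d=1, a=98
d=1 and a=2a₀=98 at k=2, so the next step gives (m, d) = (49, 7) again — its k=1 value — and the period has length 2.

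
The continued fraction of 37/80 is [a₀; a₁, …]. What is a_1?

37 = 0·80 + 37   →  a_0 = 0
80 = 2·37 + 6   →  a_1 = 2

2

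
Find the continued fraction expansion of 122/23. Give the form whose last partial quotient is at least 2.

122 = 5·23 + 7
23 = 3·7 + 2
7 = 3·2 + 1
2 = 2·1 + 0  (stop)
So 122/23 = [5; 3, 3, 2].

[5; 3, 3, 2]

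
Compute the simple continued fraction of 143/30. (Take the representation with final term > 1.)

143 = 4*30 + 23
30 = 1*23 + 7
23 = 3*7 + 2
7 = 3*2 + 1
2 = 2*1 + 0  (stop)
So 143/30 = [4; 1, 3, 3, 2].

[4; 1, 3, 3, 2]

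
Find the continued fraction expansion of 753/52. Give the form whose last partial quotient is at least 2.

[14; 2, 12, 2]

753 = 14*52 + 25
52 = 2*25 + 2
25 = 12*2 + 1
2 = 2*1 + 0  (stop)
So 753/52 = [14; 2, 12, 2].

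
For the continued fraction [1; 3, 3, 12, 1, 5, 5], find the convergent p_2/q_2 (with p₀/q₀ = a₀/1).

13/10

Using pₖ = aₖpₖ₋₁ + pₖ₋₂, qₖ = aₖqₖ₋₁ + qₖ₋₂ (with p₋₁=1, p₋₂=0, q₋₁=0, q₋₂=1):
  k=0: a=1, p=1, q=1
  k=1: a=3, p=4, q=3
  k=2: a=3, p=13, q=10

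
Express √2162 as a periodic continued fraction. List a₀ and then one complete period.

[46; 2, 92]

a₀ = ⌊√2162⌋ = 46.
With m₀=0, d₀=1 and mₖ₊₁ = dₖaₖ − mₖ, dₖ₊₁ = (n − mₖ₊₁²)/dₖ, aₖ₊₁ = ⌊(a₀+mₖ₊₁)/dₖ₊₁⌋:
  k=1: m=46, d=46, a=2
  k=2: m=46, d=1, a=92
d=1 and a=2a₀=92 at k=2, so the next step gives (m, d) = (46, 46) again — its k=1 value — and the period has length 2.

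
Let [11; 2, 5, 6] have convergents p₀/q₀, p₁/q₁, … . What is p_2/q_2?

126/11

Using pₖ = aₖpₖ₋₁ + pₖ₋₂, qₖ = aₖqₖ₋₁ + qₖ₋₂ (with p₋₁=1, p₋₂=0, q₋₁=0, q₋₂=1):
  k=0: a=11, p=11, q=1
  k=1: a=2, p=23, q=2
  k=2: a=5, p=126, q=11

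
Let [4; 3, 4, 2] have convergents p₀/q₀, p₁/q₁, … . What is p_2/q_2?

Using pₖ = aₖpₖ₋₁ + pₖ₋₂, qₖ = aₖqₖ₋₁ + qₖ₋₂ (with p₋₁=1, p₋₂=0, q₋₁=0, q₋₂=1):
  k=0: a=4, p=4, q=1
  k=1: a=3, p=13, q=3
  k=2: a=4, p=56, q=13

56/13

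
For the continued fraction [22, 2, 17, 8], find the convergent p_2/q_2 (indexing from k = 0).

787/35

Using pₖ = aₖpₖ₋₁ + pₖ₋₂, qₖ = aₖqₖ₋₁ + qₖ₋₂ (with p₋₁=1, p₋₂=0, q₋₁=0, q₋₂=1):
  k=0: a=22, p=22, q=1
  k=1: a=2, p=45, q=2
  k=2: a=17, p=787, q=35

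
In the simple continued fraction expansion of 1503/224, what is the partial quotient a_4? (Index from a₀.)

1503 = 6·224 + 159   →  a_0 = 6
224 = 1·159 + 65   →  a_1 = 1
159 = 2·65 + 29   →  a_2 = 2
65 = 2·29 + 7   →  a_3 = 2
29 = 4·7 + 1   →  a_4 = 4

4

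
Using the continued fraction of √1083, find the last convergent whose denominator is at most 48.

√1083 = [32; 1, 9, 1, 64, …] (period length 4).
Convergents:
  p_0/q_0 = 32/1
  p_1/q_1 = 33/1
  p_2/q_2 = 329/10
  p_3/q_3 = 362/11
  p_4/q_4 = 23497/714
q_3 = 11 ≤ 48 < 714 = q_4, so the answer is 362/11.

362/11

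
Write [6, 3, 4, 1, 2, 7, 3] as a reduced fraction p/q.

Using pₖ = aₖpₖ₋₁ + pₖ₋₂ and qₖ = aₖqₖ₋₁ + qₖ₋₂:
  k=0: a=6, p=6, q=1
  k=1: a=3, p=19, q=3
  k=2: a=4, p=82, q=13
  k=3: a=1, p=101, q=16
  k=4: a=2, p=284, q=45
  k=5: a=7, p=2089, q=331
  k=6: a=3, p=6551, q=1038

6551/1038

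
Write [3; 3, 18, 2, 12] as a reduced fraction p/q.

Using pₖ = aₖpₖ₋₁ + pₖ₋₂ and qₖ = aₖqₖ₋₁ + qₖ₋₂:
  k=0: a=3, p=3, q=1
  k=1: a=3, p=10, q=3
  k=2: a=18, p=183, q=55
  k=3: a=2, p=376, q=113
  k=4: a=12, p=4695, q=1411

4695/1411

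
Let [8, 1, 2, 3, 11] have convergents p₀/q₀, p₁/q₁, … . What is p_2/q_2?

26/3

Using pₖ = aₖpₖ₋₁ + pₖ₋₂, qₖ = aₖqₖ₋₁ + qₖ₋₂ (with p₋₁=1, p₋₂=0, q₋₁=0, q₋₂=1):
  k=0: a=8, p=8, q=1
  k=1: a=1, p=9, q=1
  k=2: a=2, p=26, q=3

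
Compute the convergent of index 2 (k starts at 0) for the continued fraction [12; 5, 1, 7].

Using pₖ = aₖpₖ₋₁ + pₖ₋₂, qₖ = aₖqₖ₋₁ + qₖ₋₂ (with p₋₁=1, p₋₂=0, q₋₁=0, q₋₂=1):
  k=0: a=12, p=12, q=1
  k=1: a=5, p=61, q=5
  k=2: a=1, p=73, q=6

73/6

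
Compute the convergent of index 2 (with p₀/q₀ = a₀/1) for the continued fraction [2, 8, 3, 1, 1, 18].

53/25

Using pₖ = aₖpₖ₋₁ + pₖ₋₂, qₖ = aₖqₖ₋₁ + qₖ₋₂ (with p₋₁=1, p₋₂=0, q₋₁=0, q₋₂=1):
  k=0: a=2, p=2, q=1
  k=1: a=8, p=17, q=8
  k=2: a=3, p=53, q=25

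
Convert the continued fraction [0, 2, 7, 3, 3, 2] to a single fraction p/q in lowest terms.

168/359

Using pₖ = aₖpₖ₋₁ + pₖ₋₂ and qₖ = aₖqₖ₋₁ + qₖ₋₂:
  k=0: a=0, p=0, q=1
  k=1: a=2, p=1, q=2
  k=2: a=7, p=7, q=15
  k=3: a=3, p=22, q=47
  k=4: a=3, p=73, q=156
  k=5: a=2, p=168, q=359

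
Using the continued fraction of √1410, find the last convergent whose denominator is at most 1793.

56738/1511

√1410 = [37; 1, 1, 4, 1, 1, 74, …] (period length 6).
Convergents:
  p_0/q_0 = 37/1
  p_1/q_1 = 38/1
  p_2/q_2 = 75/2
  p_3/q_3 = 338/9
  p_4/q_4 = 413/11
  p_5/q_5 = 751/20
  p_6/q_6 = 55987/1491
  p_7/q_7 = 56738/1511
  p_8/q_8 = 112725/3002
q_7 = 1511 ≤ 1793 < 3002 = q_8, so the answer is 56738/1511.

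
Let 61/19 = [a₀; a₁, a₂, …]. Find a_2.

61 = 3·19 + 4   →  a_0 = 3
19 = 4·4 + 3   →  a_1 = 4
4 = 1·3 + 1   →  a_2 = 1

1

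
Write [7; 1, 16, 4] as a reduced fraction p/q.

548/69

Fold from the inside: start with 4/1.
  16 + 1/4 = 65/4
  1 + 4/65 = 69/65
  7 + 65/69 = 548/69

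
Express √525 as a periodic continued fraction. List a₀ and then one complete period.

a₀ = ⌊√525⌋ = 22.

[22; 1, 10, 2, 10, 1, 44]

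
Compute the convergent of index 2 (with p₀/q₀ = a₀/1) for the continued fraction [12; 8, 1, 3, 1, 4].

109/9

Using pₖ = aₖpₖ₋₁ + pₖ₋₂, qₖ = aₖqₖ₋₁ + qₖ₋₂ (with p₋₁=1, p₋₂=0, q₋₁=0, q₋₂=1):
  k=0: a=12, p=12, q=1
  k=1: a=8, p=97, q=8
  k=2: a=1, p=109, q=9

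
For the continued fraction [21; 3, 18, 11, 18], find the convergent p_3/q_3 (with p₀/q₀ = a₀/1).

Using pₖ = aₖpₖ₋₁ + pₖ₋₂, qₖ = aₖqₖ₋₁ + qₖ₋₂ (with p₋₁=1, p₋₂=0, q₋₁=0, q₋₂=1):
  k=0: a=21, p=21, q=1
  k=1: a=3, p=64, q=3
  k=2: a=18, p=1173, q=55
  k=3: a=11, p=12967, q=608

12967/608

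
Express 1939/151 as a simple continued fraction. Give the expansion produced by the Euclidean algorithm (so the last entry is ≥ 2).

1939 = 12·151 + 127
151 = 1·127 + 24
127 = 5·24 + 7
24 = 3·7 + 3
7 = 2·3 + 1
3 = 3·1 + 0  (stop)
So 1939/151 = [12; 1, 5, 3, 2, 3].

[12; 1, 5, 3, 2, 3]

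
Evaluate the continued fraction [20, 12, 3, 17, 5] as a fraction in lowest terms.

Using pₖ = aₖpₖ₋₁ + pₖ₋₂ and qₖ = aₖqₖ₋₁ + qₖ₋₂:
  k=0: a=20, p=20, q=1
  k=1: a=12, p=241, q=12
  k=2: a=3, p=743, q=37
  k=3: a=17, p=12872, q=641
  k=4: a=5, p=65103, q=3242

65103/3242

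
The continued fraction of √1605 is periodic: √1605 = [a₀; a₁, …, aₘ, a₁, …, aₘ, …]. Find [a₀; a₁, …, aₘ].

[40; 16, 80]

a₀ = ⌊√1605⌋ = 40.
With m₀=0, d₀=1 and mₖ₊₁ = dₖaₖ − mₖ, dₖ₊₁ = (n − mₖ₊₁²)/dₖ, aₖ₊₁ = ⌊(a₀+mₖ₊₁)/dₖ₊₁⌋:
  k=1: m=40, d=5, a=16
  k=2: m=40, d=1, a=80
d=1 and a=2a₀=80 at k=2, so the next step gives (m, d) = (40, 5) again — its k=1 value — and the period has length 2.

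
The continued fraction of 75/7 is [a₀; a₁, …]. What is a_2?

75 = 10·7 + 5   →  a_0 = 10
7 = 1·5 + 2   →  a_1 = 1
5 = 2·2 + 1   →  a_2 = 2

2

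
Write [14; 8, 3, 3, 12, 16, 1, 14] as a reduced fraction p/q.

3679498/260579

Using pₖ = aₖpₖ₋₁ + pₖ₋₂ and qₖ = aₖqₖ₋₁ + qₖ₋₂:
  k=0: a=14, p=14, q=1
  k=1: a=8, p=113, q=8
  k=2: a=3, p=353, q=25
  k=3: a=3, p=1172, q=83
  k=4: a=12, p=14417, q=1021
  k=5: a=16, p=231844, q=16419
  k=6: a=1, p=246261, q=17440
  k=7: a=14, p=3679498, q=260579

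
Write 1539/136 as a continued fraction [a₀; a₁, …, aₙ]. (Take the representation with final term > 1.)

[11; 3, 6, 7]

1539 = 11×136 + 43
136 = 3×43 + 7
43 = 6×7 + 1
7 = 7×1 + 0  (stop)
So 1539/136 = [11; 3, 6, 7].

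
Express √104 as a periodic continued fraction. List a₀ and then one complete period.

a₀ = ⌊√104⌋ = 10.
With m₀=0, d₀=1 and mₖ₊₁ = dₖaₖ − mₖ, dₖ₊₁ = (n − mₖ₊₁²)/dₖ, aₖ₊₁ = ⌊(a₀+mₖ₊₁)/dₖ₊₁⌋:
  k=1: m=10, d=4, a=5
  k=2: m=10, d=1, a=20
d=1 and a=2a₀=20 at k=2, so the next step gives (m, d) = (10, 4) again — its k=1 value — and the period has length 2.

[10; 5, 20]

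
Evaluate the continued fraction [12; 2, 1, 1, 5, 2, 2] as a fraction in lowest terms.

Using pₖ = aₖpₖ₋₁ + pₖ₋₂ and qₖ = aₖqₖ₋₁ + qₖ₋₂:
  k=0: a=12, p=12, q=1
  k=1: a=2, p=25, q=2
  k=2: a=1, p=37, q=3
  k=3: a=1, p=62, q=5
  k=4: a=5, p=347, q=28
  k=5: a=2, p=756, q=61
  k=6: a=2, p=1859, q=150

1859/150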